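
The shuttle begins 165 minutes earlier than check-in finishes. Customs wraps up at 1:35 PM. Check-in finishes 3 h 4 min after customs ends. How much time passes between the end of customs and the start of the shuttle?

19 minutes

Check-in ends at 1:35 PM + 184 min = 4:39 PM.
The shuttle starts at 4:39 PM − 165 min = 1:54 PM.
From 1:35 PM to 1:54 PM is 19 minutes.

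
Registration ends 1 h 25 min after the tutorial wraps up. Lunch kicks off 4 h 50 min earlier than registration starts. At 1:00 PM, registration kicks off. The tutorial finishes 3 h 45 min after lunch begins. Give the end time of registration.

1:20 PM

Lunch starts at 1:00 PM − 290 min = 8:10 AM.
The tutorial ends at 8:10 AM + 225 min = 11:55 AM.
Registration ends at 11:55 AM + 85 min = 1:20 PM.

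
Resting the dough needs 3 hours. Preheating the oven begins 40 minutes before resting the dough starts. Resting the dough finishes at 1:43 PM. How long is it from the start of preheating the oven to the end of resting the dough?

Resting the dough starts at 1:43 PM − 180 min = 10:43 AM.
Preheating the oven starts at 10:43 AM − 40 min = 10:03 AM.
From 10:03 AM to 1:43 PM is 3 hours 40 minutes.

3 hours 40 minutes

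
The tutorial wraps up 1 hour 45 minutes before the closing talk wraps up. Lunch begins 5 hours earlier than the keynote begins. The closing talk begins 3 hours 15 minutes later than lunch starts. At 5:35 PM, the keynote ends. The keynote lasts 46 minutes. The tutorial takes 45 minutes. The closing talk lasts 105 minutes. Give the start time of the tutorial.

The keynote starts at 5:35 PM − 46 min = 4:49 PM.
Lunch starts at 4:49 PM − 300 min = 11:49 AM.
The closing talk starts at 11:49 AM + 195 min = 3:04 PM.
The closing talk ends at 3:04 PM + 105 min = 4:49 PM.
The tutorial ends at 4:49 PM − 105 min = 3:04 PM.
The tutorial starts at 3:04 PM − 45 min = 2:19 PM.

2:19 PM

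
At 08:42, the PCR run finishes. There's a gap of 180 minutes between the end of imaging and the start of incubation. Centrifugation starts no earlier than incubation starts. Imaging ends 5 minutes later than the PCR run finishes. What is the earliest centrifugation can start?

Imaging ends at 08:42 + 5 min = 08:47.
Incubation starts at 08:47 + 180 min = 11:47.
Centrifugation is bounded by incubation, so the earliest it can start is 11:47.

11:47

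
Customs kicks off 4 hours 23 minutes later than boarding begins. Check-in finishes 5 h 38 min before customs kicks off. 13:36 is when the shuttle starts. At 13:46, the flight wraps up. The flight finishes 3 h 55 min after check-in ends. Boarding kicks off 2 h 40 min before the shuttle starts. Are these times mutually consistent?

No

Boarding starts at 13:36 − 160 min = 10:56.
Customs starts at 10:56 + 263 min = 15:19.
Check-in ends at 15:19 − 338 min = 09:41.
The flight ends at 09:41 + 235 min = 13:36.
But the flight is also said to end at 13:46 — a 10-minute conflict.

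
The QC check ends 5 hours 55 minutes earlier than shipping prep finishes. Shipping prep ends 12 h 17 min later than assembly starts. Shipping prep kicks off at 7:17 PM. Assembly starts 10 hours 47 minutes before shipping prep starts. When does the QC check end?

Assembly starts at 7:17 PM − 647 min = 8:30 AM.
Shipping prep ends at 8:30 AM + 737 min = 8:47 PM.
The QC check ends at 8:47 PM − 355 min = 2:52 PM.

2:52 PM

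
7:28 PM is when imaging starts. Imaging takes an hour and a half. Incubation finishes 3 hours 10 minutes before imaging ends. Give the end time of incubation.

5:48 PM

Imaging ends at 7:28 PM + 90 min = 8:58 PM.
Incubation ends at 8:58 PM − 190 min = 5:48 PM.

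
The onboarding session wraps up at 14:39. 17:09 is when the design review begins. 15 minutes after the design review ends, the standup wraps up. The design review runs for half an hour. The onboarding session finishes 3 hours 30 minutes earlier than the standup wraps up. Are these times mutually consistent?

No

The design review ends at 17:09 + 30 min = 17:39.
The standup ends at 17:39 + 15 min = 17:54.
The onboarding session ends at 17:54 − 210 min = 14:24.
But the onboarding session is also said to end at 14:39 — a 15-minute conflict.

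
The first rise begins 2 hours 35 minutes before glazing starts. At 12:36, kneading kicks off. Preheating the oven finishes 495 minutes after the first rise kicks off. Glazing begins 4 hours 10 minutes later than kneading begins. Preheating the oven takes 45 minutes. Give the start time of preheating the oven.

Glazing starts at 12:36 + 250 min = 16:46.
The first rise starts at 16:46 − 155 min = 14:11.
Preheating the oven ends at 14:11 + 495 min = 22:26.
Preheating the oven starts at 22:26 − 45 min = 21:41.

21:41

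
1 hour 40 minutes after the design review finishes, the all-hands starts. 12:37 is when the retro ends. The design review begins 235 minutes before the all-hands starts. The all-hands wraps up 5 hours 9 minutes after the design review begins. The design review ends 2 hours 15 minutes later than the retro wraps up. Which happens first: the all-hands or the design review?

the design review

The design review ends at 12:37 + 135 min = 14:52.
The all-hands starts at 14:52 + 100 min = 16:32.
The design review starts at 16:32 − 235 min = 12:37.
The all-hands starts at 16:32 and the design review starts at 12:37, so the design review is first.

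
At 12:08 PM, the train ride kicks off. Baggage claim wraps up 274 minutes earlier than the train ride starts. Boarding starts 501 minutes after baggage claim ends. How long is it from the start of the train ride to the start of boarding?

Baggage claim ends at 12:08 PM − 274 min = 7:34 AM.
Boarding starts at 7:34 AM + 501 min = 3:55 PM.
From 12:08 PM to 3:55 PM is 227 minutes.

227 minutes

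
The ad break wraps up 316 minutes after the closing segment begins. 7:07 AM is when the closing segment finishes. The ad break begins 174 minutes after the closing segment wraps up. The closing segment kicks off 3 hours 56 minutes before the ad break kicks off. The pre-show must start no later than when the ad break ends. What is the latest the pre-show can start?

11:21 AM

The ad break starts at 7:07 AM + 174 min = 10:01 AM.
The closing segment starts at 10:01 AM − 236 min = 6:05 AM.
The ad break ends at 6:05 AM + 316 min = 11:21 AM.
The pre-show is bounded by the ad break, so the latest it can start is 11:21 AM.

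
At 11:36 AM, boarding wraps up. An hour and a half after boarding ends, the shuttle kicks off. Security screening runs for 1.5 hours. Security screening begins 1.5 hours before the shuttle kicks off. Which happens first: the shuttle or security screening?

The shuttle starts at 11:36 AM + 90 min = 1:06 PM.
Security screening starts at 1:06 PM − 90 min = 11:36 AM.
The shuttle starts at 1:06 PM and security screening starts at 11:36 AM, so security screening is first.

security screening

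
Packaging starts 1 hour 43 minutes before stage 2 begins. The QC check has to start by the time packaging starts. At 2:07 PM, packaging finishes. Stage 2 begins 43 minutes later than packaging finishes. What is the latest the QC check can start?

1:07 PM

Stage 2 starts at 2:07 PM + 43 min = 2:50 PM.
Packaging starts at 2:50 PM − 103 min = 1:07 PM.
The QC check is bounded by packaging, so the latest it can start is 1:07 PM.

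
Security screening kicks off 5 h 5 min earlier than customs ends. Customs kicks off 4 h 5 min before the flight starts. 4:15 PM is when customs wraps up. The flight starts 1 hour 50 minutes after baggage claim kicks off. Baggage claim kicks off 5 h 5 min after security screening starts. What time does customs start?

2:00 PM

Security screening starts at 4:15 PM − 305 min = 11:10 AM.
Baggage claim starts at 11:10 AM + 305 min = 4:15 PM.
The flight starts at 4:15 PM + 110 min = 6:05 PM.
Customs starts at 6:05 PM − 245 min = 2:00 PM.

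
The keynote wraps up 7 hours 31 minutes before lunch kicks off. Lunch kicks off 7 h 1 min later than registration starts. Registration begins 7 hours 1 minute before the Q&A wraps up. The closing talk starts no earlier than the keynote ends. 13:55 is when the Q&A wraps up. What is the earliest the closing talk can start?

Registration starts at 13:55 − 421 min = 06:54.
Lunch starts at 06:54 + 421 min = 13:55.
The keynote ends at 13:55 − 451 min = 06:24.
The closing talk is bounded by the keynote, so the earliest it can start is 06:24.

06:24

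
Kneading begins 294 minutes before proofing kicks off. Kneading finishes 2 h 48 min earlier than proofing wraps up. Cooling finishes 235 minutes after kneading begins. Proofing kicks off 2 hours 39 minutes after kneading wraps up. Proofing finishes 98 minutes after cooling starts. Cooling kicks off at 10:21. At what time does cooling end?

Proofing ends at 10:21 + 98 min = 11:59.
Kneading ends at 11:59 − 168 min = 09:11.
Proofing starts at 09:11 + 159 min = 11:50.
Kneading starts at 11:50 − 294 min = 06:56.
Cooling ends at 06:56 + 235 min = 10:51.

10:51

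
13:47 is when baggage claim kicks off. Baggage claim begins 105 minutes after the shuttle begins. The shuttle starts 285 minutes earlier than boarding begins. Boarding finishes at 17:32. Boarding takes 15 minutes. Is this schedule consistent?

No

Boarding starts at 17:32 − 15 min = 17:17.
The shuttle starts at 17:17 − 285 min = 12:32.
Baggage claim starts at 12:32 + 105 min = 14:17.
But baggage claim is also said to start at 13:47 — a 30-minute conflict.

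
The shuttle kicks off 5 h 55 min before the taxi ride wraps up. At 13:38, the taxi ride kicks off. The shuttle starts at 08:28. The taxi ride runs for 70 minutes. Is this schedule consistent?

The taxi ride ends at 13:38 + 70 min = 14:48.
The shuttle starts at 14:48 − 355 min = 08:53.
But the shuttle is also said to start at 08:28 — a 25-minute conflict.

No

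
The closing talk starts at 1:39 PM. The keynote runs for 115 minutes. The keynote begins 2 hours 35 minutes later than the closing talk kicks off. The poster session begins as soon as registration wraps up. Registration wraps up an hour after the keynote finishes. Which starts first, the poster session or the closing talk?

The keynote starts at 1:39 PM + 155 min = 4:14 PM.
The keynote ends at 4:14 PM + 115 min = 6:09 PM.
Registration ends at 6:09 PM + 60 min = 7:09 PM.
So the poster session starts at 7:09 PM.
The poster session starts at 7:09 PM and the closing talk starts at 1:39 PM, so the closing talk is first.

the closing talk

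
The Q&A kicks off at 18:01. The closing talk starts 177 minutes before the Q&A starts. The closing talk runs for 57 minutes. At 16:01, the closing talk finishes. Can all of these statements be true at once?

Yes

The closing talk starts at 18:01 − 177 min = 15:04.
The closing talk ends at 15:04 + 57 min = 16:01.
That matches the stated 16:01, so the schedule is consistent.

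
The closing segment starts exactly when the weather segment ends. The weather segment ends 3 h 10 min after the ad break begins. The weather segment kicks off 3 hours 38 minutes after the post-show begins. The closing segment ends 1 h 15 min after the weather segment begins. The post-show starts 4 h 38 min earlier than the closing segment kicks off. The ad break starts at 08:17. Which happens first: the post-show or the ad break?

the post-show

The weather segment ends at 08:17 + 190 min = 11:27.
So the closing segment starts at 11:27.
The post-show starts at 11:27 − 278 min = 06:49.
The post-show starts at 06:49 and the ad break starts at 08:17, so the post-show is first.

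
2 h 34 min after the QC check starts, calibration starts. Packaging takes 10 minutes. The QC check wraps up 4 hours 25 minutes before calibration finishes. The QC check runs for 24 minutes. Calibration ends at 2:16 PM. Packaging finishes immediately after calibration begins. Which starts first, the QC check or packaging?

the QC check

The QC check ends at 2:16 PM − 265 min = 9:51 AM.
The QC check starts at 9:51 AM − 24 min = 9:27 AM.
Calibration starts at 9:27 AM + 154 min = 12:01 PM.
So packaging ends at 12:01 PM.
Packaging starts at 12:01 PM − 10 min = 11:51 AM.
The QC check starts at 9:27 AM and packaging starts at 11:51 AM, so the QC check is first.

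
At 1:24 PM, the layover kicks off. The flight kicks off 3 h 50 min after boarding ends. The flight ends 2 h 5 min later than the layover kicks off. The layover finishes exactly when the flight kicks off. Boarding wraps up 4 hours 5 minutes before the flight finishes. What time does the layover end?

3:14 PM

The flight ends at 1:24 PM + 125 min = 3:29 PM.
Boarding ends at 3:29 PM − 245 min = 11:24 AM.
The flight starts at 11:24 AM + 230 min = 3:14 PM.
So the layover ends at 3:14 PM.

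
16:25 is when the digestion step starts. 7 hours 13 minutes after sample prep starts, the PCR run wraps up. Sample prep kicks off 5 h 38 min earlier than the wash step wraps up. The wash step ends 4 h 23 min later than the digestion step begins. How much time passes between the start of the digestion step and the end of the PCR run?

The wash step ends at 16:25 + 263 min = 20:48.
Sample prep starts at 20:48 − 338 min = 15:10.
The PCR run ends at 15:10 + 433 min = 22:23.
From 16:25 to 22:23 is 358 minutes.

358 minutes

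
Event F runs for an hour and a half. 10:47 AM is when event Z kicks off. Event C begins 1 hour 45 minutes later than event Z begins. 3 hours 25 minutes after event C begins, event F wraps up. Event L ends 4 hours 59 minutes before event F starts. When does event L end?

9:28 AM

Event C starts at 10:47 AM + 105 min = 12:32 PM.
Event F ends at 12:32 PM + 205 min = 3:57 PM.
Event F starts at 3:57 PM − 90 min = 2:27 PM.
Event L ends at 2:27 PM − 299 min = 9:28 AM.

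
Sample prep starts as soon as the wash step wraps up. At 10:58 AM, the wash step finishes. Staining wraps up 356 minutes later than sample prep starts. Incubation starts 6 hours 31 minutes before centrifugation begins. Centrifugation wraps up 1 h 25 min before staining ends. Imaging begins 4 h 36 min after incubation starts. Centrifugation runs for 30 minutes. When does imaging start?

Sample prep starts at 10:58 AM.
Staining ends at 10:58 AM + 356 min = 4:54 PM.
Centrifugation ends at 4:54 PM − 85 min = 3:29 PM.
Centrifugation starts at 3:29 PM − 30 min = 2:59 PM.
Incubation starts at 2:59 PM − 391 min = 8:28 AM.
Imaging starts at 8:28 AM + 276 min = 1:04 PM.

1:04 PM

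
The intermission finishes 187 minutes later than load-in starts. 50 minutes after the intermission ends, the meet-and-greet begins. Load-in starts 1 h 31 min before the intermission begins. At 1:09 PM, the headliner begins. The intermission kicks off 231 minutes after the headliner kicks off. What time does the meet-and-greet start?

The intermission starts at 1:09 PM + 231 min = 5:00 PM.
Load-in starts at 5:00 PM − 91 min = 3:29 PM.
The intermission ends at 3:29 PM + 187 min = 6:36 PM.
The meet-and-greet starts at 6:36 PM + 50 min = 7:26 PM.

7:26 PM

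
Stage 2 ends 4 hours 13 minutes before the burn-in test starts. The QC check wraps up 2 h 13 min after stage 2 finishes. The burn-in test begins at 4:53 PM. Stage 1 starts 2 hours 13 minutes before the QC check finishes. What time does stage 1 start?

Stage 2 ends at 4:53 PM − 253 min = 12:40 PM.
The QC check ends at 12:40 PM + 133 min = 2:53 PM.
Stage 1 starts at 2:53 PM − 133 min = 12:40 PM.

12:40 PM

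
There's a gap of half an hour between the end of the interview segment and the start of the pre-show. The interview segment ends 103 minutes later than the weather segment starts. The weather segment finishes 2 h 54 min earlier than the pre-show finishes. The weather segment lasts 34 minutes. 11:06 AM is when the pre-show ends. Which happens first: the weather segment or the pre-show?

The weather segment ends at 11:06 AM − 174 min = 8:12 AM.
The weather segment starts at 8:12 AM − 34 min = 7:38 AM.
The interview segment ends at 7:38 AM + 103 min = 9:21 AM.
The pre-show starts at 9:21 AM + 30 min = 9:51 AM.
The weather segment starts at 7:38 AM and the pre-show starts at 9:51 AM, so the weather segment is first.

the weather segment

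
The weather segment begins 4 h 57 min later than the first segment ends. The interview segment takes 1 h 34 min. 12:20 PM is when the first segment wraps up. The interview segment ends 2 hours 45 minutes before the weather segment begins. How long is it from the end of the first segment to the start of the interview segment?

The weather segment starts at 12:20 PM + 297 min = 5:17 PM.
The interview segment ends at 5:17 PM − 165 min = 2:32 PM.
The interview segment starts at 2:32 PM − 94 min = 12:58 PM.
From 12:20 PM to 12:58 PM is 38 minutes.

38 minutes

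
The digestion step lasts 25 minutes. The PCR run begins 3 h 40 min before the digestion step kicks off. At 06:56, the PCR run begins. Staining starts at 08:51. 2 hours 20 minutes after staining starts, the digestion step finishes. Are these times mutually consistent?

No

The digestion step ends at 08:51 + 140 min = 11:11.
The digestion step starts at 11:11 − 25 min = 10:46.
The PCR run starts at 10:46 − 220 min = 07:06.
But the PCR run is also said to start at 06:56 — a 10-minute conflict.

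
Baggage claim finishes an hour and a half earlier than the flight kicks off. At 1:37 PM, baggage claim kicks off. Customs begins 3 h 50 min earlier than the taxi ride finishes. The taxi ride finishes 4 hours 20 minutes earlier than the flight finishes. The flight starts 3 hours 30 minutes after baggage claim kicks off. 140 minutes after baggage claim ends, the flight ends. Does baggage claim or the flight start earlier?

The flight starts at 1:37 PM + 210 min = 5:07 PM.
Baggage claim starts at 1:37 PM and the flight starts at 5:07 PM, so baggage claim is first.

baggage claim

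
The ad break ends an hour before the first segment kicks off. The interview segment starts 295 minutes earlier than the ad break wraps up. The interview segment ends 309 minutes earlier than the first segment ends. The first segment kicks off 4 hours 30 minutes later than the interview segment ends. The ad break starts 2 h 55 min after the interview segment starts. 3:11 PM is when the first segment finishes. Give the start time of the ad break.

11:32 AM

The interview segment ends at 3:11 PM − 309 min = 10:02 AM.
The first segment starts at 10:02 AM + 270 min = 2:32 PM.
The ad break ends at 2:32 PM − 60 min = 1:32 PM.
The interview segment starts at 1:32 PM − 295 min = 8:37 AM.
The ad break starts at 8:37 AM + 175 min = 11:32 AM.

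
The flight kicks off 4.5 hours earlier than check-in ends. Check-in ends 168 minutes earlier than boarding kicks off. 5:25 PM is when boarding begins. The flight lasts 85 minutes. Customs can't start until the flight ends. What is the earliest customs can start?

Check-in ends at 5:25 PM − 168 min = 2:37 PM.
The flight starts at 2:37 PM − 270 min = 10:07 AM.
The flight ends at 10:07 AM + 85 min = 11:32 AM.
Customs is bounded by the flight, so the earliest it can start is 11:32 AM.

11:32 AM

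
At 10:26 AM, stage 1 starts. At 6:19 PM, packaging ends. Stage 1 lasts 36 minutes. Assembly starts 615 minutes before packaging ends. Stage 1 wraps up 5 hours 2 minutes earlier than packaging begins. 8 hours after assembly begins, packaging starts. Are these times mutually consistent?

Yes

Assembly starts at 6:19 PM − 615 min = 8:04 AM.
Packaging starts at 8:04 AM + 480 min = 4:04 PM.
Stage 1 ends at 4:04 PM − 302 min = 11:02 AM.
Stage 1 starts at 11:02 AM − 36 min = 10:26 AM.
That matches the stated 10:26 AM, so the schedule is consistent.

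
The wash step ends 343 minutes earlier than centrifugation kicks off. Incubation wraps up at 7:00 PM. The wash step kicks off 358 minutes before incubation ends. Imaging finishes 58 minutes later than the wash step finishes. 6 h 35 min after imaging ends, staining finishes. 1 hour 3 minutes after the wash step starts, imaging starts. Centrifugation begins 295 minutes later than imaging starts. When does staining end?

8:50 PM

The wash step starts at 7:00 PM − 358 min = 1:02 PM.
Imaging starts at 1:02 PM + 63 min = 2:05 PM.
Centrifugation starts at 2:05 PM + 295 min = 7:00 PM.
The wash step ends at 7:00 PM − 343 min = 1:17 PM.
Imaging ends at 1:17 PM + 58 min = 2:15 PM.
Staining ends at 2:15 PM + 395 min = 8:50 PM.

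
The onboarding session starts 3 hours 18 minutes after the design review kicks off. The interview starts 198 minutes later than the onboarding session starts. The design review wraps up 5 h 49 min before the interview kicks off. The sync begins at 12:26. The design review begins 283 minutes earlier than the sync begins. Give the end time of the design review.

08:30

The design review starts at 12:26 − 283 min = 07:43.
The onboarding session starts at 07:43 + 198 min = 11:01.
The interview starts at 11:01 + 198 min = 14:19.
The design review ends at 14:19 − 349 min = 08:30.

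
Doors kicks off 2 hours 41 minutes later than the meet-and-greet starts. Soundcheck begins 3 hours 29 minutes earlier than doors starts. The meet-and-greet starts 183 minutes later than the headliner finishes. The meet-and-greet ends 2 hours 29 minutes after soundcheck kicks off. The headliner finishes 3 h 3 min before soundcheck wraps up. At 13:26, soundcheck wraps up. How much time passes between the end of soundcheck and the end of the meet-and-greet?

The headliner ends at 13:26 − 183 min = 10:23.
The meet-and-greet starts at 10:23 + 183 min = 13:26.
Doors starts at 13:26 + 161 min = 16:07.
Soundcheck starts at 16:07 − 209 min = 12:38.
The meet-and-greet ends at 12:38 + 149 min = 15:07.
From 13:26 to 15:07 is 1 h 41 min.

1 h 41 min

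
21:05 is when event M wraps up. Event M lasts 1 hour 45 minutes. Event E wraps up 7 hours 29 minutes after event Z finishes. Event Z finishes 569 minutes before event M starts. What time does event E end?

Event M starts at 21:05 − 105 min = 19:20.
Event Z ends at 19:20 − 569 min = 09:51.
Event E ends at 09:51 + 449 min = 17:20.

17:20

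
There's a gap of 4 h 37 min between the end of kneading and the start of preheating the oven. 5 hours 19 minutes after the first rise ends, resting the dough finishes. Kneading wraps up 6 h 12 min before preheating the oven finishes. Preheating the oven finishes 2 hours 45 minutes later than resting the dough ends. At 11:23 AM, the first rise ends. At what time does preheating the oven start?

Resting the dough ends at 11:23 AM + 319 min = 4:42 PM.
Preheating the oven ends at 4:42 PM + 165 min = 7:27 PM.
Kneading ends at 7:27 PM − 372 min = 1:15 PM.
Preheating the oven starts at 1:15 PM + 277 min = 5:52 PM.

5:52 PM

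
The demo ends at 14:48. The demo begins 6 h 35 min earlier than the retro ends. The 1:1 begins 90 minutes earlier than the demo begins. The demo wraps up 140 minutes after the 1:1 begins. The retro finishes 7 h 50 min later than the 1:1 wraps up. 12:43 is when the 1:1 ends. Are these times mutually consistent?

The retro ends at 12:43 + 470 min = 20:33.
The demo starts at 20:33 − 395 min = 13:58.
The 1:1 starts at 13:58 − 90 min = 12:28.
The demo ends at 12:28 + 140 min = 14:48.
That matches the stated 14:48, so the schedule is consistent.

Yes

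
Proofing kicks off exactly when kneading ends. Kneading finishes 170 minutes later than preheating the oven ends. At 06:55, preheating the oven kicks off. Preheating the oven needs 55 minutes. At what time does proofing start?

Preheating the oven ends at 06:55 + 55 min = 07:50.
Kneading ends at 07:50 + 170 min = 10:40.
So proofing starts at 10:40.

10:40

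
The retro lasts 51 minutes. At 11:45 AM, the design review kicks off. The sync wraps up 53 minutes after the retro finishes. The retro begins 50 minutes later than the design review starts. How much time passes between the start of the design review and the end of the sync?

The retro starts at 11:45 AM + 50 min = 12:35 PM.
The retro ends at 12:35 PM + 51 min = 1:26 PM.
The sync ends at 1:26 PM + 53 min = 2:19 PM.
From 11:45 AM to 2:19 PM is 2 h 34 min.

2 h 34 min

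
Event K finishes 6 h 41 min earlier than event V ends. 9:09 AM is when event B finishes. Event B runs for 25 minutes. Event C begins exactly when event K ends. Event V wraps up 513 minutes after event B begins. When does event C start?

10:36 AM

Event B starts at 9:09 AM − 25 min = 8:44 AM.
Event V ends at 8:44 AM + 513 min = 5:17 PM.
Event K ends at 5:17 PM − 401 min = 10:36 AM.
So event C starts at 10:36 AM.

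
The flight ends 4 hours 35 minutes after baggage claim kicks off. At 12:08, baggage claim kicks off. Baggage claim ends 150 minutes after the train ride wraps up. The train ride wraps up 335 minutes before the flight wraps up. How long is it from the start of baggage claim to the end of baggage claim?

1 hour 30 minutes

The flight ends at 12:08 + 275 min = 16:43.
The train ride ends at 16:43 − 335 min = 11:08.
Baggage claim ends at 11:08 + 150 min = 13:38.
From 12:08 to 13:38 is 1 hour 30 minutes.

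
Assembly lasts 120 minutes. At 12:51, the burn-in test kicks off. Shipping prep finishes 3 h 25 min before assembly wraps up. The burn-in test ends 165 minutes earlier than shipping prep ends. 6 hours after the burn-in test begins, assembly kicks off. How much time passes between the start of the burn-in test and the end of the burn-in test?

Assembly starts at 12:51 + 360 min = 18:51.
Assembly ends at 18:51 + 120 min = 20:51.
Shipping prep ends at 20:51 − 205 min = 17:26.
The burn-in test ends at 17:26 − 165 min = 14:41.
From 12:51 to 14:41 is 1 h 50 min.

1 h 50 min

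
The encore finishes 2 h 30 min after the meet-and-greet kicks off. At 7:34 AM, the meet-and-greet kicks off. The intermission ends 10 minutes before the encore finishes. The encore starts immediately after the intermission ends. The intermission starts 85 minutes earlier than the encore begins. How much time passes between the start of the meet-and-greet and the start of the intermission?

55 minutes

The encore ends at 7:34 AM + 150 min = 10:04 AM.
The intermission ends at 10:04 AM − 10 min = 9:54 AM.
So the encore starts at 9:54 AM.
The intermission starts at 9:54 AM − 85 min = 8:29 AM.
From 7:34 AM to 8:29 AM is 55 minutes.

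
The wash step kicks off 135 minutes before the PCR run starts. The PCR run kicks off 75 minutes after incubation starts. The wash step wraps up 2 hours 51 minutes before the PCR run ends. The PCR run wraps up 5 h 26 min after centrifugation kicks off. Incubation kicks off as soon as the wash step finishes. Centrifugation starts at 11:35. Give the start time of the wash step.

13:10

The PCR run ends at 11:35 + 326 min = 17:01.
The wash step ends at 17:01 − 171 min = 14:10.
So incubation starts at 14:10.
The PCR run starts at 14:10 + 75 min = 15:25.
The wash step starts at 15:25 − 135 min = 13:10.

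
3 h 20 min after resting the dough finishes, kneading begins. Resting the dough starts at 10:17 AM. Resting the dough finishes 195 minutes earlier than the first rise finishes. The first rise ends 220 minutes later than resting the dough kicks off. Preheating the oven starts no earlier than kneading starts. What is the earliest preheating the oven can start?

The first rise ends at 10:17 AM + 220 min = 1:57 PM.
Resting the dough ends at 1:57 PM − 195 min = 10:42 AM.
Kneading starts at 10:42 AM + 200 min = 2:02 PM.
Preheating the oven is bounded by kneading, so the earliest it can start is 2:02 PM.

2:02 PM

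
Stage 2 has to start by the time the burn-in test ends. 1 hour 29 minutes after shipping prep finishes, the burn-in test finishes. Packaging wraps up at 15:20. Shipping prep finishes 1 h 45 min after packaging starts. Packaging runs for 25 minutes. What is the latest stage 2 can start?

18:09

Packaging starts at 15:20 − 25 min = 14:55.
Shipping prep ends at 14:55 + 105 min = 16:40.
The burn-in test ends at 16:40 + 89 min = 18:09.
Stage 2 is bounded by the burn-in test, so the latest it can start is 18:09.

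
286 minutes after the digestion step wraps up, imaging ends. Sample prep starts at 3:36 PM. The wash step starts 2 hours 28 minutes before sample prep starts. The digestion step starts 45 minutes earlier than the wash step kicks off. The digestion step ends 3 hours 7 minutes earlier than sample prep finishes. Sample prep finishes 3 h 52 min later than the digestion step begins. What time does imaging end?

5:54 PM

The wash step starts at 3:36 PM − 148 min = 1:08 PM.
The digestion step starts at 1:08 PM − 45 min = 12:23 PM.
Sample prep ends at 12:23 PM + 232 min = 4:15 PM.
The digestion step ends at 4:15 PM − 187 min = 1:08 PM.
Imaging ends at 1:08 PM + 286 min = 5:54 PM.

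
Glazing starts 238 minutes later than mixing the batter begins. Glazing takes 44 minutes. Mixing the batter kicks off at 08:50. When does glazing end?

13:32

Glazing starts at 08:50 + 238 min = 12:48.
Glazing ends at 12:48 + 44 min = 13:32.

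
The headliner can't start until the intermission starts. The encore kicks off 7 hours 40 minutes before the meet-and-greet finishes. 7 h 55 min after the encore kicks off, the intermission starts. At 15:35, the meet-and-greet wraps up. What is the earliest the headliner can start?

15:50

The encore starts at 15:35 − 460 min = 07:55.
The intermission starts at 07:55 + 475 min = 15:50.
The headliner is bounded by the intermission, so the earliest it can start is 15:50.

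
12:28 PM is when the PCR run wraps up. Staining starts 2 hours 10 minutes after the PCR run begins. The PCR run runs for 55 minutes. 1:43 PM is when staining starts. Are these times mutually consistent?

Yes

The PCR run starts at 12:28 PM − 55 min = 11:33 AM.
Staining starts at 11:33 AM + 130 min = 1:43 PM.
That matches the stated 1:43 PM, so the schedule is consistent.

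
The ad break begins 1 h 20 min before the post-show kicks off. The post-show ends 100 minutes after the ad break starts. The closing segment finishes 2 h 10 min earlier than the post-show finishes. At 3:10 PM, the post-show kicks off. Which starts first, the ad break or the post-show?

The ad break starts at 3:10 PM − 80 min = 1:50 PM.
The ad break starts at 1:50 PM and the post-show starts at 3:10 PM, so the ad break is first.

the ad break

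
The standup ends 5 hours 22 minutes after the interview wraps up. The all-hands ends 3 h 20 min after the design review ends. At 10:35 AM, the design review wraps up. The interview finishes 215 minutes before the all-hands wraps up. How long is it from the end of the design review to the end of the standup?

The all-hands ends at 10:35 AM + 200 min = 1:55 PM.
The interview ends at 1:55 PM − 215 min = 10:20 AM.
The standup ends at 10:20 AM + 322 min = 3:42 PM.
From 10:35 AM to 3:42 PM is 5 h 7 min.

5 h 7 min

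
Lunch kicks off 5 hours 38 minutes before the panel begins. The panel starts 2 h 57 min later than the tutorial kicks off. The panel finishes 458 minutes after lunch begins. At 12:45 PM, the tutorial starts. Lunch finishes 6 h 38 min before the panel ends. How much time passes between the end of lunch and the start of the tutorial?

The panel starts at 12:45 PM + 177 min = 3:42 PM.
Lunch starts at 3:42 PM − 338 min = 10:04 AM.
The panel ends at 10:04 AM + 458 min = 5:42 PM.
Lunch ends at 5:42 PM − 398 min = 11:04 AM.
From 11:04 AM to 12:45 PM is 101 minutes.

101 minutes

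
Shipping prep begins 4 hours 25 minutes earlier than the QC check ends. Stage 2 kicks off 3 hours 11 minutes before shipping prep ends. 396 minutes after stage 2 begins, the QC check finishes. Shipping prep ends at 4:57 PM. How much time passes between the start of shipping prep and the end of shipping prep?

an hour

Stage 2 starts at 4:57 PM − 191 min = 1:46 PM.
The QC check ends at 1:46 PM + 396 min = 8:22 PM.
Shipping prep starts at 8:22 PM − 265 min = 3:57 PM.
From 3:57 PM to 4:57 PM is an hour.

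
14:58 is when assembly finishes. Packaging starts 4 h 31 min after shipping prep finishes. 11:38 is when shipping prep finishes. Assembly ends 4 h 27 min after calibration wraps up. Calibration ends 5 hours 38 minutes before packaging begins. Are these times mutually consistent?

Yes

Packaging starts at 11:38 + 271 min = 16:09.
Calibration ends at 16:09 − 338 min = 10:31.
Assembly ends at 10:31 + 267 min = 14:58.
That matches the stated 14:58, so the schedule is consistent.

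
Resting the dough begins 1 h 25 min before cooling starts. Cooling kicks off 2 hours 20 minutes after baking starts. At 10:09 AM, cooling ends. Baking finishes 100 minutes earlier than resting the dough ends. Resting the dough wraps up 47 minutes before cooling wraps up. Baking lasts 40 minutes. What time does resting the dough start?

7:57 AM

Resting the dough ends at 10:09 AM − 47 min = 9:22 AM.
Baking ends at 9:22 AM − 100 min = 7:42 AM.
Baking starts at 7:42 AM − 40 min = 7:02 AM.
Cooling starts at 7:02 AM + 140 min = 9:22 AM.
Resting the dough starts at 9:22 AM − 85 min = 7:57 AM.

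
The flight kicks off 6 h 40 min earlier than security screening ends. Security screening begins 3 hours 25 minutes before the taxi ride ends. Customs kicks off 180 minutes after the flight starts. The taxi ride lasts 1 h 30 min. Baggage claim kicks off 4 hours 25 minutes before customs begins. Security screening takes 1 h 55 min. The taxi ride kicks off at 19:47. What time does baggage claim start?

The taxi ride ends at 19:47 + 90 min = 21:17.
Security screening starts at 21:17 − 205 min = 17:52.
Security screening ends at 17:52 + 115 min = 19:47.
The flight starts at 19:47 − 400 min = 13:07.
Customs starts at 13:07 + 180 min = 16:07.
Baggage claim starts at 16:07 − 265 min = 11:42.

11:42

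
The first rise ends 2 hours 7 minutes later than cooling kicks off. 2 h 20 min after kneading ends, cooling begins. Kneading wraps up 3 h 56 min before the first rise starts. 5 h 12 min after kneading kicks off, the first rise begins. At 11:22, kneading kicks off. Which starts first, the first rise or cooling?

The first rise starts at 11:22 + 312 min = 16:34.
Kneading ends at 16:34 − 236 min = 12:38.
Cooling starts at 12:38 + 140 min = 14:58.
The first rise starts at 16:34 and cooling starts at 14:58, so cooling is first.

cooling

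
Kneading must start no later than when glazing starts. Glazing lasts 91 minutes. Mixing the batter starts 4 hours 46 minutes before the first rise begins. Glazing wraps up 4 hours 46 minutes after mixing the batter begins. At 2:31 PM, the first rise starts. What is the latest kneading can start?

1:00 PM

Mixing the batter starts at 2:31 PM − 286 min = 9:45 AM.
Glazing ends at 9:45 AM + 286 min = 2:31 PM.
Glazing starts at 2:31 PM − 91 min = 1:00 PM.
Kneading is bounded by glazing, so the latest it can start is 1:00 PM.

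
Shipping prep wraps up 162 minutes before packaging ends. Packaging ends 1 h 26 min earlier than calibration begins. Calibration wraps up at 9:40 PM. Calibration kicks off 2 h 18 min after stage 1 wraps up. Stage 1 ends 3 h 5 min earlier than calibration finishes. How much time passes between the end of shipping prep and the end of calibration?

4 h 55 min

Stage 1 ends at 9:40 PM − 185 min = 6:35 PM.
Calibration starts at 6:35 PM + 138 min = 8:53 PM.
Packaging ends at 8:53 PM − 86 min = 7:27 PM.
Shipping prep ends at 7:27 PM − 162 min = 4:45 PM.
From 4:45 PM to 9:40 PM is 4 h 55 min.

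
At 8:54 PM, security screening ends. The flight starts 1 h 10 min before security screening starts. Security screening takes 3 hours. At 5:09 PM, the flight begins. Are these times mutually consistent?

No

Security screening starts at 8:54 PM − 180 min = 5:54 PM.
The flight starts at 5:54 PM − 70 min = 4:44 PM.
But the flight is also said to start at 5:09 PM — a 25-minute conflict.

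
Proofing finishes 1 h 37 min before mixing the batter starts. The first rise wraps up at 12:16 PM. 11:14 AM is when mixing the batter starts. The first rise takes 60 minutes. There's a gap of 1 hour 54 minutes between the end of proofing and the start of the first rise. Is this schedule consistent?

No

Proofing ends at 11:14 AM − 97 min = 9:37 AM.
The first rise starts at 9:37 AM + 114 min = 11:31 AM.
The first rise ends at 11:31 AM + 60 min = 12:31 PM.
But the first rise is also said to end at 12:16 PM — a 15-minute conflict.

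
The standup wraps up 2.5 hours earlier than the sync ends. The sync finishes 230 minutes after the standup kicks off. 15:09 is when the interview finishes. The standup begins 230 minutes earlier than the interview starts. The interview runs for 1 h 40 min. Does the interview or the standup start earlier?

The interview starts at 15:09 − 100 min = 13:29.
The standup starts at 13:29 − 230 min = 09:39.
The interview starts at 13:29 and the standup starts at 09:39, so the standup is first.

the standup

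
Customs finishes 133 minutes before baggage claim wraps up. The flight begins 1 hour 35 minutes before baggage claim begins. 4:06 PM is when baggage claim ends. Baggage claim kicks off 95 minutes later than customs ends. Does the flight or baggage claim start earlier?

Customs ends at 4:06 PM − 133 min = 1:53 PM.
Baggage claim starts at 1:53 PM + 95 min = 3:28 PM.
The flight starts at 3:28 PM − 95 min = 1:53 PM.
The flight starts at 1:53 PM and baggage claim starts at 3:28 PM, so the flight is first.

the flight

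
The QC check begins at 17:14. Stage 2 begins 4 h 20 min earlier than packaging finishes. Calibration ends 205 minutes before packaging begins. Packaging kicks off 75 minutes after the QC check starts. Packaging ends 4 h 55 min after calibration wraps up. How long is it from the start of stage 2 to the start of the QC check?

Packaging starts at 17:14 + 75 min = 18:29.
Calibration ends at 18:29 − 205 min = 15:04.
Packaging ends at 15:04 + 295 min = 19:59.
Stage 2 starts at 19:59 − 260 min = 15:39.
From 15:39 to 17:14 is 95 minutes.

95 minutes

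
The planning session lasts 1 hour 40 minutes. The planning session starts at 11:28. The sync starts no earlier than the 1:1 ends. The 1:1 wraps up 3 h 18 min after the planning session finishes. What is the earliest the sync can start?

The planning session ends at 11:28 + 100 min = 13:08.
The 1:1 ends at 13:08 + 198 min = 16:26.
The sync is bounded by the 1:1, so the earliest it can start is 16:26.

16:26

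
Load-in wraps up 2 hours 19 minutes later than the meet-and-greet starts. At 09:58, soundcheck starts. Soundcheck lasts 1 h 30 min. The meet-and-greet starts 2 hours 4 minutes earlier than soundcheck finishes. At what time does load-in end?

Soundcheck ends at 09:58 + 90 min = 11:28.
The meet-and-greet starts at 11:28 − 124 min = 09:24.
Load-in ends at 09:24 + 139 min = 11:43.

11:43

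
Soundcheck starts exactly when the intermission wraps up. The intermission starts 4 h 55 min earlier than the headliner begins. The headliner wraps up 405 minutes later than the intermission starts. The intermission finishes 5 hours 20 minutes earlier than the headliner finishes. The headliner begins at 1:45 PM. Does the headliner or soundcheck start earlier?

The intermission starts at 1:45 PM − 295 min = 8:50 AM.
The headliner ends at 8:50 AM + 405 min = 3:35 PM.
The intermission ends at 3:35 PM − 320 min = 10:15 AM.
So soundcheck starts at 10:15 AM.
The headliner starts at 1:45 PM and soundcheck starts at 10:15 AM, so soundcheck is first.

soundcheck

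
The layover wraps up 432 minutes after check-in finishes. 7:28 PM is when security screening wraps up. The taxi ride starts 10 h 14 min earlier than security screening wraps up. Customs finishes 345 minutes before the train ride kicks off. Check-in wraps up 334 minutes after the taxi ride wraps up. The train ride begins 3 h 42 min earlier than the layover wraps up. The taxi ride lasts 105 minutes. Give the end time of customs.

2:18 PM

The taxi ride starts at 7:28 PM − 614 min = 9:14 AM.
The taxi ride ends at 9:14 AM + 105 min = 10:59 AM.
Check-in ends at 10:59 AM + 334 min = 4:33 PM.
The layover ends at 4:33 PM + 432 min = 11:45 PM.
The train ride starts at 11:45 PM − 222 min = 8:03 PM.
Customs ends at 8:03 PM − 345 min = 2:18 PM.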